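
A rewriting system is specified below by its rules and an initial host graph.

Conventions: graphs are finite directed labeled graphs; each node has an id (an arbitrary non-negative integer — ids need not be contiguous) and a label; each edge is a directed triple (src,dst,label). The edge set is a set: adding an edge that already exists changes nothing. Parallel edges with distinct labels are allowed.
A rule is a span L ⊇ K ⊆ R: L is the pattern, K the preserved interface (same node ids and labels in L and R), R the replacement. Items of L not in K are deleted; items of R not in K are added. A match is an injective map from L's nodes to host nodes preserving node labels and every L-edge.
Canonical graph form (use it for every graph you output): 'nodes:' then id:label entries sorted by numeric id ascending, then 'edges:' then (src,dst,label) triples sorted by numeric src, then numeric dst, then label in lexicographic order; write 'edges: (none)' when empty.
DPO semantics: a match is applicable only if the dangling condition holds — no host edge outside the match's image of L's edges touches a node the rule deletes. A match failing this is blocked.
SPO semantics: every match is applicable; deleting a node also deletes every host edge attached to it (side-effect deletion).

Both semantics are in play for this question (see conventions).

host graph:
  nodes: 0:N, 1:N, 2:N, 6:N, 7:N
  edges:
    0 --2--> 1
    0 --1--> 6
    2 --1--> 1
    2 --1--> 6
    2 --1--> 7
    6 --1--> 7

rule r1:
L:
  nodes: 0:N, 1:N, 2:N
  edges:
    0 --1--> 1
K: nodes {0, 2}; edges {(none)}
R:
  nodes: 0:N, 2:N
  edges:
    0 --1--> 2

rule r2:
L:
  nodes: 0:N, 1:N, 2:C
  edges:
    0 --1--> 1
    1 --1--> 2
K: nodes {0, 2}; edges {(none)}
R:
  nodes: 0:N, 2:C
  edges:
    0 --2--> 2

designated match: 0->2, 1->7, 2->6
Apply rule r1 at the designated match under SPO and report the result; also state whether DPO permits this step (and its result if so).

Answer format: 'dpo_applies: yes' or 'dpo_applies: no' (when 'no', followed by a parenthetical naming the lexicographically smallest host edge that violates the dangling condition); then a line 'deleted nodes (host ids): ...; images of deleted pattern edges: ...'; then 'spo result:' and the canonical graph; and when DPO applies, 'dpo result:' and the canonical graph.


dpo_applies: no
(the rule deletes node 7, which keeps host edge (6,7,1) outside the match image — the dangling condition fails, DPO blocks; SPO proceeds and side-deletes such edges)
deleted nodes (host ids): 7; images of deleted pattern edges: (2,7,1)
spo result:
nodes: 0:N, 1:N, 2:N, 6:N
edges: (0,1,2); (0,6,1); (2,1,1); (2,6,1)


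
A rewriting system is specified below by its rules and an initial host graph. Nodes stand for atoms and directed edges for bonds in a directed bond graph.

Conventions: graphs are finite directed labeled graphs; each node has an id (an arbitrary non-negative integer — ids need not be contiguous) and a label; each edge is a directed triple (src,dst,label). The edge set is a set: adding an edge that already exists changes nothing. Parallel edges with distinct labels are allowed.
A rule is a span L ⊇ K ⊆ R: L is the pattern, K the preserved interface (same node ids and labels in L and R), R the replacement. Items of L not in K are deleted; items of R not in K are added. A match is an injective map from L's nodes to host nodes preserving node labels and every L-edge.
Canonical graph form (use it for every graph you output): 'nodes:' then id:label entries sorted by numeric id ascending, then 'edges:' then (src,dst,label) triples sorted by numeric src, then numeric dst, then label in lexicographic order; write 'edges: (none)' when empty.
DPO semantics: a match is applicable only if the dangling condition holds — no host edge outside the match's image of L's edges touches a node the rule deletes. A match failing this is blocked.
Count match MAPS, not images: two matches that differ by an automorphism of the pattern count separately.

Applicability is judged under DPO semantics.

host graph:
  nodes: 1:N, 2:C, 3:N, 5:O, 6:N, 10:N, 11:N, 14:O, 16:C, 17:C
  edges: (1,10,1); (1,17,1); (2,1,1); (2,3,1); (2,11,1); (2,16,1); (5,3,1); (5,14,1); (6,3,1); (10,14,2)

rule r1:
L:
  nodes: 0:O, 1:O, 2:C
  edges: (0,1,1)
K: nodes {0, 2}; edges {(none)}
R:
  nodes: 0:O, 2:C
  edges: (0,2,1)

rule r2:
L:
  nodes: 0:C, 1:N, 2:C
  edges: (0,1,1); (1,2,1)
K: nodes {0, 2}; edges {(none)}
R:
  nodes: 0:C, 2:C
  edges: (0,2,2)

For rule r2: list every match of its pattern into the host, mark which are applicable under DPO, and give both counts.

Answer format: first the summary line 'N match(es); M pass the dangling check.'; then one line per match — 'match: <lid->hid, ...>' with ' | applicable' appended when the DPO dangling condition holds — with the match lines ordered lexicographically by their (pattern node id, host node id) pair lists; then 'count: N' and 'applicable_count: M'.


1 match(es); 0 pass the dangling check.
match: 0->2, 1->1, 2->17
count: 1
applicable_count: 0


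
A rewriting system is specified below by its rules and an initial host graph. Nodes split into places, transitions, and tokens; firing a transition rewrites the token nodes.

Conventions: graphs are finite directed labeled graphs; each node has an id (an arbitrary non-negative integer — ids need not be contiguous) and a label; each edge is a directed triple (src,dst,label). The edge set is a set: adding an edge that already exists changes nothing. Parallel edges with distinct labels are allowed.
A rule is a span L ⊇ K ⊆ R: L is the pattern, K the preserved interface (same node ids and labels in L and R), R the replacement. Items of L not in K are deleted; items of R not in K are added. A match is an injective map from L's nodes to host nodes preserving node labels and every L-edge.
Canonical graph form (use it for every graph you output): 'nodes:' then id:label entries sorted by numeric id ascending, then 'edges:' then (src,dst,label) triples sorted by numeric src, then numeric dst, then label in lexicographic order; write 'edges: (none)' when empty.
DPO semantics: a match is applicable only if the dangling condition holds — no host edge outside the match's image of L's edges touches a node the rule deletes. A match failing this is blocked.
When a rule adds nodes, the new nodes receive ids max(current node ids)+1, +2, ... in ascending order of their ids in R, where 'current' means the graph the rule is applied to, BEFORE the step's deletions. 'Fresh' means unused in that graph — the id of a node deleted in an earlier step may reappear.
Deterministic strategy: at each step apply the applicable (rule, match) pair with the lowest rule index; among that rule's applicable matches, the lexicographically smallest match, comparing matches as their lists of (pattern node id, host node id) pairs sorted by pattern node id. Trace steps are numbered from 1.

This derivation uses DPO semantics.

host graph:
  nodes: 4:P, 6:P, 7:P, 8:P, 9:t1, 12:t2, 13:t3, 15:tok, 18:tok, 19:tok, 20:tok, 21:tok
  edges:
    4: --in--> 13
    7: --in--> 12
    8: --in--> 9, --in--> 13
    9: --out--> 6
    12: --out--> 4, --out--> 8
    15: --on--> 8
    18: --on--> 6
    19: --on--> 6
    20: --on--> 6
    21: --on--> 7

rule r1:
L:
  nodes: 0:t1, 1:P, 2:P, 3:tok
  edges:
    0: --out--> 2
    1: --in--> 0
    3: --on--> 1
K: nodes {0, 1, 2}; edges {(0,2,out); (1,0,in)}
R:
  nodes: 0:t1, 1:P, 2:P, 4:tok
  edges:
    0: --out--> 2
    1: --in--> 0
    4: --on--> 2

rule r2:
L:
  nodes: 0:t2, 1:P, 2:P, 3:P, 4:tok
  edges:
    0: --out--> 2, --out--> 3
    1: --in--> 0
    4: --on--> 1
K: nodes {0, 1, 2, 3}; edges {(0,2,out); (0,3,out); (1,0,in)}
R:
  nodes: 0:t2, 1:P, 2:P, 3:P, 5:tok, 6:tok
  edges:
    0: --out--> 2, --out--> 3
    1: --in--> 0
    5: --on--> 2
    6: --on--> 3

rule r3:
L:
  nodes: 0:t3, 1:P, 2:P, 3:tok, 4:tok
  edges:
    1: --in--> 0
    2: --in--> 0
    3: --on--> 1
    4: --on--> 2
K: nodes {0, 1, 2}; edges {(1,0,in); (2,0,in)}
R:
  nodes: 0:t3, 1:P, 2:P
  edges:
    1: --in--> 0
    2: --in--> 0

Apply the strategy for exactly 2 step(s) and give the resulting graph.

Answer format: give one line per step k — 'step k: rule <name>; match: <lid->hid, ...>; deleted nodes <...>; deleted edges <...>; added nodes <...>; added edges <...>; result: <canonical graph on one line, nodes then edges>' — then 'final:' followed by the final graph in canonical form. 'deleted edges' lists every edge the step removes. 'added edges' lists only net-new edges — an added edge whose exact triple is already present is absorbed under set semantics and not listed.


step 1: rule r1; match: 0->9, 1->8, 2->6, 3->15; deleted nodes 15; deleted edges (15,8,on); added nodes 22; added edges (22,6,on); result: nodes: 4:P, 6:P, 7:P, 8:P, 9:t1, 12:t2, 13:t3, 18:tok, 19:tok, 20:tok, 21:tok, 22:tok edges: (4,13,in); (7,12,in); (8,9,in); (8,13,in); (9,6,out); (12,4,out); (12,8,out); (18,6,on); (19,6,on); (20,6,on); (21,7,on); (22,6,on)
step 2: rule r2; match: 0->12, 1->7, 2->4, 3->8, 4->21; deleted nodes 21; deleted edges (21,7,on); added nodes 23, 24; added edges (23,4,on); (24,8,on); result: nodes: 4:P, 6:P, 7:P, 8:P, 9:t1, 12:t2, 13:t3, 18:tok, 19:tok, 20:tok, 22:tok, 23:tok, 24:tok edges: (4,13,in); (7,12,in); (8,9,in); (8,13,in); (9,6,out); (12,4,out); (12,8,out); (18,6,on); (19,6,on); (20,6,on); (22,6,on); (23,4,on); (24,8,on)
final:
nodes: 4:P, 6:P, 7:P, 8:P, 9:t1, 12:t2, 13:t3, 18:tok, 19:tok, 20:tok, 22:tok, 23:tok, 24:tok
edges: (4,13,in); (7,12,in); (8,9,in); (8,13,in); (9,6,out); (12,4,out); (12,8,out); (18,6,on); (19,6,on); (20,6,on); (22,6,on); (23,4,on); (24,8,on)


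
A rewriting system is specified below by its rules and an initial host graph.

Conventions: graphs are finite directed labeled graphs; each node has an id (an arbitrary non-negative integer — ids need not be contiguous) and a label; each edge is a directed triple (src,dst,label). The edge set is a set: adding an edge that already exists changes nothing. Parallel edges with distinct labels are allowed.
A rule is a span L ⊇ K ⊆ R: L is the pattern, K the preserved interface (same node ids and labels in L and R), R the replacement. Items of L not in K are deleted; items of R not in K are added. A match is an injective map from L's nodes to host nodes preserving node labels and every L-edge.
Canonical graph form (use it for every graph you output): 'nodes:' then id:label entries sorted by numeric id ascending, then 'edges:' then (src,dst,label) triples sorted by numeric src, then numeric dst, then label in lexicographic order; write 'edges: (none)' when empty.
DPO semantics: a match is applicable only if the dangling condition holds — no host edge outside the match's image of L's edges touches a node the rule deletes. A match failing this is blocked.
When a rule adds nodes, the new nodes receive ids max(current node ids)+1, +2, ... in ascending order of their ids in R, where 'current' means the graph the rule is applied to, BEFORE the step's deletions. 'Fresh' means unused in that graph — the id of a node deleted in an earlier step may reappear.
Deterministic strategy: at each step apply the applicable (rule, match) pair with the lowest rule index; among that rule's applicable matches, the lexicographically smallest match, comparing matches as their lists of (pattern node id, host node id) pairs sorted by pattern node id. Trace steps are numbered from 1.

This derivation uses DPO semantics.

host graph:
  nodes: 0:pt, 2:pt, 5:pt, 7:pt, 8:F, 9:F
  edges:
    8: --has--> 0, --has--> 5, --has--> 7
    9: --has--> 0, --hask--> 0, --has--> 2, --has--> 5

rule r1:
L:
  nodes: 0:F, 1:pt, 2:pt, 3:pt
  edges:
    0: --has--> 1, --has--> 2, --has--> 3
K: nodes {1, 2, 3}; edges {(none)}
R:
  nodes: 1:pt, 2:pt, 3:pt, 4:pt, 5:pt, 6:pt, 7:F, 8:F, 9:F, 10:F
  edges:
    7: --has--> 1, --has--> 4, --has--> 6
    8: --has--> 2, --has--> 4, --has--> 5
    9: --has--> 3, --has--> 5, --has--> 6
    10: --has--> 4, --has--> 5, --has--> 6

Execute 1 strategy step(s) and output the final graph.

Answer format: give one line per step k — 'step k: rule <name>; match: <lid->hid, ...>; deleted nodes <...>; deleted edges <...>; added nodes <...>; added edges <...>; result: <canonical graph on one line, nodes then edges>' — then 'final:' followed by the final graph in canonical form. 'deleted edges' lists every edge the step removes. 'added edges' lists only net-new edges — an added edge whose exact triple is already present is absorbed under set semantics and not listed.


step 1: rule r1; match: 0->8, 1->0, 2->5, 3->7; deleted nodes 8; deleted edges (8,0,has); (8,5,has); (8,7,has); added nodes 10, 11, 12, 13, 14, 15, 16; added edges (13,0,has); (13,10,has); (13,12,has); (14,5,has); (14,10,has); (14,11,has); (15,7,has); (15,11,has); (15,12,has); (16,10,has); (16,11,has); (16,12,has); result: nodes: 0:pt, 2:pt, 5:pt, 7:pt, 9:F, 10:pt, 11:pt, 12:pt, 13:F, 14:F, 15:F, 16:F edges: (9,0,has); (9,0,hask); (9,2,has); (9,5,has); (13,0,has); (13,10,has); (13,12,has); (14,5,has); (14,10,has); (14,11,has); (15,7,has); (15,11,has); (15,12,has); (16,10,has); (16,11,has); (16,12,has)
final:
nodes: 0:pt, 2:pt, 5:pt, 7:pt, 9:F, 10:pt, 11:pt, 12:pt, 13:F, 14:F, 15:F, 16:F
edges: (9,0,has); (9,0,hask); (9,2,has); (9,5,has); (13,0,has); (13,10,has); (13,12,has); (14,5,has); (14,10,has); (14,11,has); (15,7,has); (15,11,has); (15,12,has); (16,10,has); (16,11,has); (16,12,has)


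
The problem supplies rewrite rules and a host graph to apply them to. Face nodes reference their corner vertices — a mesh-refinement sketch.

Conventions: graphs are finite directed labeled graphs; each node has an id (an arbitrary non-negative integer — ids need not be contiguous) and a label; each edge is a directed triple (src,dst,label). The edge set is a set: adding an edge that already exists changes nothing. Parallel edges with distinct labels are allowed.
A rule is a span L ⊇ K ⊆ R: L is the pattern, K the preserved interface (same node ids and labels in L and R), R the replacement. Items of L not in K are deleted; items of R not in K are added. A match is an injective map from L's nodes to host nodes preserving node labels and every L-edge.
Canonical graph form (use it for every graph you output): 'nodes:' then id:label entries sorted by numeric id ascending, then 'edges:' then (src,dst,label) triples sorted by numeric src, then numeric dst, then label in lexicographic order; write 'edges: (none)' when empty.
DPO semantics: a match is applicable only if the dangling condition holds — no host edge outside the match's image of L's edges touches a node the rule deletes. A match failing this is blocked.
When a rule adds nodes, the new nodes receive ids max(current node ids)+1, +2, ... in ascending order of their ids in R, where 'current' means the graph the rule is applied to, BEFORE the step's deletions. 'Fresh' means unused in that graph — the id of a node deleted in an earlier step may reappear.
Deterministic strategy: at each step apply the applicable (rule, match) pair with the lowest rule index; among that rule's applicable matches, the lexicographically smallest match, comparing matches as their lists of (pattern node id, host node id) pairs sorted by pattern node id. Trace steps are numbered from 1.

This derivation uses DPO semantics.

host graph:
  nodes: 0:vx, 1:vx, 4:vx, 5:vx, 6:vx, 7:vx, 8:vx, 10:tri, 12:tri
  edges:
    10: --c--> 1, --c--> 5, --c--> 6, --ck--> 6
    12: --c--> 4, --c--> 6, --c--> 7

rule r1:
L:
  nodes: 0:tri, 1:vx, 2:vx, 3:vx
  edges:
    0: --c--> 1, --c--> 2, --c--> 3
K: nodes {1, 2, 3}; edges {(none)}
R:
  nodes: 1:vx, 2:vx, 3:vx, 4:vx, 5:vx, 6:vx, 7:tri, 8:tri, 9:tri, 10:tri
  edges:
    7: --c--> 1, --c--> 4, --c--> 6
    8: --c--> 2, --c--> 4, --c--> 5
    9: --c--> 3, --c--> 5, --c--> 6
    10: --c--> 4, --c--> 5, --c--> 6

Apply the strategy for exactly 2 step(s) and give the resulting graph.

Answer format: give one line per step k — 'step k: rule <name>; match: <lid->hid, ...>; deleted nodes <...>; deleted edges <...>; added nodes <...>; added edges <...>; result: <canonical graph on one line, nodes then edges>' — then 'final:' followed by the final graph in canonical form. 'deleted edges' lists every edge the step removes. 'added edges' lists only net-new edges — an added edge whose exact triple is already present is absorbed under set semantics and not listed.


step 1: rule r1; match: 0->12, 1->4, 2->6, 3->7; deleted nodes 12; deleted edges (12,4,c); (12,6,c); (12,7,c); added nodes 13, 14, 15, 16, 17, 18, 19; added edges (16,4,c); (16,13,c); (16,15,c); (17,6,c); (17,13,c); (17,14,c); (18,7,c); (18,14,c); (18,15,c); (19,13,c); (19,14,c); (19,15,c); result: nodes: 0:vx, 1:vx, 4:vx, 5:vx, 6:vx, 7:vx, 8:vx, 10:tri, 13:vx, 14:vx, 15:vx, 16:tri, 17:tri, 18:tri, 19:tri edges: (10,1,c); (10,5,c); (10,6,c); (10,6,ck); (16,4,c); (16,13,c); (16,15,c); (17,6,c); (17,13,c); (17,14,c); (18,7,c); (18,14,c); (18,15,c); (19,13,c); (19,14,c); (19,15,c)
step 2: rule r1; match: 0->16, 1->4, 2->13, 3->15; deleted nodes 16; deleted edges (16,4,c); (16,13,c); (16,15,c); added nodes 20, 21, 22, 23, 24, 25, 26; added edges (23,4,c); (23,20,c); (23,22,c); (24,13,c); (24,20,c); (24,21,c); (25,15,c); (25,21,c); (25,22,c); (26,20,c); (26,21,c); (26,22,c); result: nodes: 0:vx, 1:vx, 4:vx, 5:vx, 6:vx, 7:vx, 8:vx, 10:tri, 13:vx, 14:vx, 15:vx, 17:tri, 18:tri, 19:tri, 20:vx, 21:vx, 22:vx, 23:tri, 24:tri, 25:tri, 26:tri edges: (10,1,c); (10,5,c); (10,6,c); (10,6,ck); (17,6,c); (17,13,c); (17,14,c); (18,7,c); (18,14,c); (18,15,c); (19,13,c); (19,14,c); (19,15,c); (23,4,c); (23,20,c); (23,22,c); (24,13,c); (24,20,c); (24,21,c); (25,15,c); (25,21,c); (25,22,c); (26,20,c); (26,21,c); (26,22,c)
final:
nodes: 0:vx, 1:vx, 4:vx, 5:vx, 6:vx, 7:vx, 8:vx, 10:tri, 13:vx, 14:vx, 15:vx, 17:tri, 18:tri, 19:tri, 20:vx, 21:vx, 22:vx, 23:tri, 24:tri, 25:tri, 26:tri
edges: (10,1,c); (10,5,c); (10,6,c); (10,6,ck); (17,6,c); (17,13,c); (17,14,c); (18,7,c); (18,14,c); (18,15,c); (19,13,c); (19,14,c); (19,15,c); (23,4,c); (23,20,c); (23,22,c); (24,13,c); (24,20,c); (24,21,c); (25,15,c); (25,21,c); (25,22,c); (26,20,c); (26,21,c); (26,22,c)


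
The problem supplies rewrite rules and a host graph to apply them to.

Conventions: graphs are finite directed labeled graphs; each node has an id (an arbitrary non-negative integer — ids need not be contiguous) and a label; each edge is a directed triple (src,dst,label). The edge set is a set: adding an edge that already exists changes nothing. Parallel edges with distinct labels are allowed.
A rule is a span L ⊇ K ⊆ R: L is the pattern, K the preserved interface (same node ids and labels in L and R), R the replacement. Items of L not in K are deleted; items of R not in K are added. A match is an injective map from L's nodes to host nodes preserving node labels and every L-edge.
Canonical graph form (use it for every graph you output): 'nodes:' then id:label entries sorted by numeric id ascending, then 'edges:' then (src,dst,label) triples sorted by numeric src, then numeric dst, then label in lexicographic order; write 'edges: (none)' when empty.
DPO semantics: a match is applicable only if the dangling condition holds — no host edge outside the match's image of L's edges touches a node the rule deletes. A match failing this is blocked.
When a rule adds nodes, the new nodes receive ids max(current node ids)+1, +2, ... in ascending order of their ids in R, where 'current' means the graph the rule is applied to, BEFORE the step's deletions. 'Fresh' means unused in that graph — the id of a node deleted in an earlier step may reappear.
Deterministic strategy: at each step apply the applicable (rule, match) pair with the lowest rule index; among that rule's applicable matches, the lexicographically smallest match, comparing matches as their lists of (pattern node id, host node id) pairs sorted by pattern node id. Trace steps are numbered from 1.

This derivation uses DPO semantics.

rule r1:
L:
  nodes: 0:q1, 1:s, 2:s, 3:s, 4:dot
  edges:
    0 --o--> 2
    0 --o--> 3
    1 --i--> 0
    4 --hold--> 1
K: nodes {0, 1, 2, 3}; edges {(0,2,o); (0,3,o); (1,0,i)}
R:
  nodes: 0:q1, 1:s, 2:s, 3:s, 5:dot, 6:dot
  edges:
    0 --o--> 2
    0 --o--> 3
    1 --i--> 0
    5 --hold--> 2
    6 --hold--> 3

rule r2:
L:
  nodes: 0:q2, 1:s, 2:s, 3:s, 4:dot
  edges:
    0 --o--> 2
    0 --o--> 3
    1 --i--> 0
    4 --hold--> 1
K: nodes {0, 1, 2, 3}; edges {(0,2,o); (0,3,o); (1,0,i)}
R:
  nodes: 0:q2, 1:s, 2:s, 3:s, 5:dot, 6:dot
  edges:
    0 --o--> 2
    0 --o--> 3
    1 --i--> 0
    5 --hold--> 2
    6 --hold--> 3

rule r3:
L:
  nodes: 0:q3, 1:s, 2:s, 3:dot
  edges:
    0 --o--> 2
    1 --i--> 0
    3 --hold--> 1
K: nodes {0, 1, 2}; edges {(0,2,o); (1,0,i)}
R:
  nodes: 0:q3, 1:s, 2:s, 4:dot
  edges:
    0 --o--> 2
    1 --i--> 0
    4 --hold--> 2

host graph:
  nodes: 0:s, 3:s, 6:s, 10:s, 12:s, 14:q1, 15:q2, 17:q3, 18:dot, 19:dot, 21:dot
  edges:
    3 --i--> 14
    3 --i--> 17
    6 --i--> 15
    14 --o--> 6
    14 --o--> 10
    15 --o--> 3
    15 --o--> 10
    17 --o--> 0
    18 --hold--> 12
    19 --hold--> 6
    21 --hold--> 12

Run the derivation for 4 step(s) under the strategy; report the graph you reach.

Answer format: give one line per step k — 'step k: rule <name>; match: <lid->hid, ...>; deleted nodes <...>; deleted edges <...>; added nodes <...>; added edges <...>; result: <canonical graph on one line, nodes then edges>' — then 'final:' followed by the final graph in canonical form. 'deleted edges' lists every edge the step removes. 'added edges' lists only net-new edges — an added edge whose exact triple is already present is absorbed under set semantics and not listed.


step 1: rule r2; match: 0->15, 1->6, 2->3, 3->10, 4->19; deleted nodes 19; deleted edges (19,6,hold); added nodes 22, 23; added edges (22,3,hold); (23,10,hold); result: nodes: 0:s, 3:s, 6:s, 10:s, 12:s, 14:q1, 15:q2, 17:q3, 18:dot, 21:dot, 22:dot, 23:dot edges: (3,14,i); (3,17,i); (6,15,i); (14,6,o); (14,10,o); (15,3,o); (15,10,o); (17,0,o); (18,12,hold); (21,12,hold); (22,3,hold); (23,10,hold)
step 2: rule r1; match: 0->14, 1->3, 2->6, 3->10, 4->22; deleted nodes 22; deleted edges (22,3,hold); added nodes 24, 25; added edges (24,6,hold); (25,10,hold); result: nodes: 0:s, 3:s, 6:s, 10:s, 12:s, 14:q1, 15:q2, 17:q3, 18:dot, 21:dot, 23:dot, 24:dot, 25:dot edges: (3,14,i); (3,17,i); (6,15,i); (14,6,o); (14,10,o); (15,3,o); (15,10,o); (17,0,o); (18,12,hold); (21,12,hold); (23,10,hold); (24,6,hold); (25,10,hold)
step 3: rule r2; match: 0->15, 1->6, 2->3, 3->10, 4->24; deleted nodes 24; deleted edges (24,6,hold); added nodes 26, 27; added edges (26,3,hold); (27,10,hold); result: nodes: 0:s, 3:s, 6:s, 10:s, 12:s, 14:q1, 15:q2, 17:q3, 18:dot, 21:dot, 23:dot, 25:dot, 26:dot, 27:dot edges: (3,14,i); (3,17,i); (6,15,i); (14,6,o); (14,10,o); (15,3,o); (15,10,o); (17,0,o); (18,12,hold); (21,12,hold); (23,10,hold); (25,10,hold); (26,3,hold); (27,10,hold)
step 4: rule r1; match: 0->14, 1->3, 2->6, 3->10, 4->26; deleted nodes 26; deleted edges (26,3,hold); added nodes 28, 29; added edges (28,6,hold); (29,10,hold); result: nodes: 0:s, 3:s, 6:s, 10:s, 12:s, 14:q1, 15:q2, 17:q3, 18:dot, 21:dot, 23:dot, 25:dot, 27:dot, 28:dot, 29:dot edges: (3,14,i); (3,17,i); (6,15,i); (14,6,o); (14,10,o); (15,3,o); (15,10,o); (17,0,o); (18,12,hold); (21,12,hold); (23,10,hold); (25,10,hold); (27,10,hold); (28,6,hold); (29,10,hold)
final:
nodes: 0:s, 3:s, 6:s, 10:s, 12:s, 14:q1, 15:q2, 17:q3, 18:dot, 21:dot, 23:dot, 25:dot, 27:dot, 28:dot, 29:dot
edges: (3,14,i); (3,17,i); (6,15,i); (14,6,o); (14,10,o); (15,3,o); (15,10,o); (17,0,o); (18,12,hold); (21,12,hold); (23,10,hold); (25,10,hold); (27,10,hold); (28,6,hold); (29,10,hold)


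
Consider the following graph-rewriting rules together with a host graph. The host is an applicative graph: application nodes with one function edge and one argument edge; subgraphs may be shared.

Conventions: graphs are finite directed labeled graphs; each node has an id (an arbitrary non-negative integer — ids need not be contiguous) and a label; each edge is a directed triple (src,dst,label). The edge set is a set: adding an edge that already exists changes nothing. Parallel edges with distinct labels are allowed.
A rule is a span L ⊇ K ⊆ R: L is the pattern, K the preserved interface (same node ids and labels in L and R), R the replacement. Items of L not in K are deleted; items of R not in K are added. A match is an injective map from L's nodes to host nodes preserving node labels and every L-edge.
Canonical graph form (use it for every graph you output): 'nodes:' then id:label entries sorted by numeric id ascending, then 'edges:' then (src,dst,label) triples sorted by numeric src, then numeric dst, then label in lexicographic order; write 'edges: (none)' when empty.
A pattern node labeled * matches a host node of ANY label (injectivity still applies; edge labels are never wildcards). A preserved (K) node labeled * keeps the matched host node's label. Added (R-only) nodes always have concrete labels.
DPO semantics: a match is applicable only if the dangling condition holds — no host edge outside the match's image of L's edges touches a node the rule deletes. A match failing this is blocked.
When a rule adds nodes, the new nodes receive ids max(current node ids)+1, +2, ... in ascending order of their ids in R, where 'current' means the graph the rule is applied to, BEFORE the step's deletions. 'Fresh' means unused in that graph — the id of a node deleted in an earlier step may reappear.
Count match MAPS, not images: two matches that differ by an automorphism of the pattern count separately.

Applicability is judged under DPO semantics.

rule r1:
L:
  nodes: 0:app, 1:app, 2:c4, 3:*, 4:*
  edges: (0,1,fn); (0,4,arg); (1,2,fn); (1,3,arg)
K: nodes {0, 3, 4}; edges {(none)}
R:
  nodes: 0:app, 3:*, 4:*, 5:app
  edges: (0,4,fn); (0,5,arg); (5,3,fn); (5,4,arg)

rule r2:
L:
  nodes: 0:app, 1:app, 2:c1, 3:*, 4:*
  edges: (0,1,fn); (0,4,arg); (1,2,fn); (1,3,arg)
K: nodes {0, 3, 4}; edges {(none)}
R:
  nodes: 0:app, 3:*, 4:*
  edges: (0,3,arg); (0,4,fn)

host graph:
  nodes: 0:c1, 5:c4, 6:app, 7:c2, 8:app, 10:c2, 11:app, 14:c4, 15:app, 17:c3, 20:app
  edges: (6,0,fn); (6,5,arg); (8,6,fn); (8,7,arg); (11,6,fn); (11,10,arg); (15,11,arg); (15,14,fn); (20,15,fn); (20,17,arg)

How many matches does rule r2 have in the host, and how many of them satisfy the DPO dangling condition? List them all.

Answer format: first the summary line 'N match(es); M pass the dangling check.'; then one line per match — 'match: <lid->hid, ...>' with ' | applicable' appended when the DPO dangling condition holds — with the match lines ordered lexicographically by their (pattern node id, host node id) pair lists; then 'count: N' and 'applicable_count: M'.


2 match(es); 0 pass the dangling check.
match: 0->8, 1->6, 2->0, 3->5, 4->7
match: 0->11, 1->6, 2->0, 3->5, 4->10
count: 2
applicable_count: 0


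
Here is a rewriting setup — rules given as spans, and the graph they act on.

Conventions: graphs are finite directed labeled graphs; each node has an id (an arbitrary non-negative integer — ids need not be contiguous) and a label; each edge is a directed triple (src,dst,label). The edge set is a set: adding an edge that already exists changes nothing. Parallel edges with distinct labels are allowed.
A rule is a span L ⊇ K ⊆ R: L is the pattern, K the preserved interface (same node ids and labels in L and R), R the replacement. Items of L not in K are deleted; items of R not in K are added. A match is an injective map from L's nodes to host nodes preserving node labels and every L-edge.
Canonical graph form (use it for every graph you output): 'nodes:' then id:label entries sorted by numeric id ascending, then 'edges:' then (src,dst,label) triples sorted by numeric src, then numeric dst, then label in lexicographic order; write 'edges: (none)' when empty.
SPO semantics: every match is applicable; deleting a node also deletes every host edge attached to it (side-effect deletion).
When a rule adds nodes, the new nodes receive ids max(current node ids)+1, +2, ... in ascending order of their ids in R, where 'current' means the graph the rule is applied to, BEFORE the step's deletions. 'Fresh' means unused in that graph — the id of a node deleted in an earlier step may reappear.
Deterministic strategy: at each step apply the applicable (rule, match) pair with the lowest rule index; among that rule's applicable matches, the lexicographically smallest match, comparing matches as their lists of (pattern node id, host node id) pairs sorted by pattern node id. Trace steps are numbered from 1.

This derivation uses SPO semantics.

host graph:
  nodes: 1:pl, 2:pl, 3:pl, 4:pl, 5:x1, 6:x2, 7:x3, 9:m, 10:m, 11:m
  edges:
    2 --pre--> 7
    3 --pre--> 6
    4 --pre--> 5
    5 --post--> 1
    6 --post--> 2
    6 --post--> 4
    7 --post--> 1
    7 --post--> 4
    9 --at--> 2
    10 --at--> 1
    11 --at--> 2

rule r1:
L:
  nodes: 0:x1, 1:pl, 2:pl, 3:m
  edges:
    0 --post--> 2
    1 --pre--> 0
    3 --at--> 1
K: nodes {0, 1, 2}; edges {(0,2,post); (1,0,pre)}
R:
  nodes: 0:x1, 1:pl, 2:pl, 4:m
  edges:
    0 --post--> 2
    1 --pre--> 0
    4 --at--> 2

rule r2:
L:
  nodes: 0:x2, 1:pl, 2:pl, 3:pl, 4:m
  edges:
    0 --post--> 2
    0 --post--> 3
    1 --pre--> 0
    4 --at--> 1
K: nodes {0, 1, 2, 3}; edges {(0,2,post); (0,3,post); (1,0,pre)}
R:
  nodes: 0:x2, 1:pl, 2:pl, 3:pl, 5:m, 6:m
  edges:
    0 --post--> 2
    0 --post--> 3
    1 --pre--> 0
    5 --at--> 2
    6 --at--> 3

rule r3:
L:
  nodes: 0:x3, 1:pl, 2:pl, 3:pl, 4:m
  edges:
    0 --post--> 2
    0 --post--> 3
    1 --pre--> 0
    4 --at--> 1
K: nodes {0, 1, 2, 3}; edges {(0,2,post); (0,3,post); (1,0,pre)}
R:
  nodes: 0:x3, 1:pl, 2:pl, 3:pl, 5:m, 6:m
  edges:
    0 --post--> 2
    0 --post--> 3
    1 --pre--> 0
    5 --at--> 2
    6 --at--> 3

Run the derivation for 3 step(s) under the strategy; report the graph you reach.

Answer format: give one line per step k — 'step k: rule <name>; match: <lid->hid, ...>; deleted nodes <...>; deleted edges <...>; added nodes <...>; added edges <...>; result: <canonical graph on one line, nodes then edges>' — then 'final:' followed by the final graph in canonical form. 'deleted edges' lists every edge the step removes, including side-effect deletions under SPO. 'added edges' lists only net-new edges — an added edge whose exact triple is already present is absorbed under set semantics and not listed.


step 1: rule r3; match: 0->7, 1->2, 2->1, 3->4, 4->9; deleted nodes 9; deleted edges (9,2,at); added nodes 12, 13; added edges (12,1,at); (13,4,at); result: nodes: 1:pl, 2:pl, 3:pl, 4:pl, 5:x1, 6:x2, 7:x3, 10:m, 11:m, 12:m, 13:m edges: (2,7,pre); (3,6,pre); (4,5,pre); (5,1,post); (6,2,post); (6,4,post); (7,1,post); (7,4,post); (10,1,at); (11,2,at); (12,1,at); (13,4,at)
step 2: rule r1; match: 0->5, 1->4, 2->1, 3->13; deleted nodes 13; deleted edges (13,4,at); added nodes 14; added edges (14,1,at); result: nodes: 1:pl, 2:pl, 3:pl, 4:pl, 5:x1, 6:x2, 7:x3, 10:m, 11:m, 12:m, 14:m edges: (2,7,pre); (3,6,pre); (4,5,pre); (5,1,post); (6,2,post); (6,4,post); (7,1,post); (7,4,post); (10,1,at); (11,2,at); (12,1,at); (14,1,at)
step 3: rule r3; match: 0->7, 1->2, 2->1, 3->4, 4->11; deleted nodes 11; deleted edges (11,2,at); added nodes 15, 16; added edges (15,1,at); (16,4,at); result: nodes: 1:pl, 2:pl, 3:pl, 4:pl, 5:x1, 6:x2, 7:x3, 10:m, 12:m, 14:m, 15:m, 16:m edges: (2,7,pre); (3,6,pre); (4,5,pre); (5,1,post); (6,2,post); (6,4,post); (7,1,post); (7,4,post); (10,1,at); (12,1,at); (14,1,at); (15,1,at); (16,4,at)
final:
nodes: 1:pl, 2:pl, 3:pl, 4:pl, 5:x1, 6:x2, 7:x3, 10:m, 12:m, 14:m, 15:m, 16:m
edges: (2,7,pre); (3,6,pre); (4,5,pre); (5,1,post); (6,2,post); (6,4,post); (7,1,post); (7,4,post); (10,1,at); (12,1,at); (14,1,at); (15,1,at); (16,4,at)


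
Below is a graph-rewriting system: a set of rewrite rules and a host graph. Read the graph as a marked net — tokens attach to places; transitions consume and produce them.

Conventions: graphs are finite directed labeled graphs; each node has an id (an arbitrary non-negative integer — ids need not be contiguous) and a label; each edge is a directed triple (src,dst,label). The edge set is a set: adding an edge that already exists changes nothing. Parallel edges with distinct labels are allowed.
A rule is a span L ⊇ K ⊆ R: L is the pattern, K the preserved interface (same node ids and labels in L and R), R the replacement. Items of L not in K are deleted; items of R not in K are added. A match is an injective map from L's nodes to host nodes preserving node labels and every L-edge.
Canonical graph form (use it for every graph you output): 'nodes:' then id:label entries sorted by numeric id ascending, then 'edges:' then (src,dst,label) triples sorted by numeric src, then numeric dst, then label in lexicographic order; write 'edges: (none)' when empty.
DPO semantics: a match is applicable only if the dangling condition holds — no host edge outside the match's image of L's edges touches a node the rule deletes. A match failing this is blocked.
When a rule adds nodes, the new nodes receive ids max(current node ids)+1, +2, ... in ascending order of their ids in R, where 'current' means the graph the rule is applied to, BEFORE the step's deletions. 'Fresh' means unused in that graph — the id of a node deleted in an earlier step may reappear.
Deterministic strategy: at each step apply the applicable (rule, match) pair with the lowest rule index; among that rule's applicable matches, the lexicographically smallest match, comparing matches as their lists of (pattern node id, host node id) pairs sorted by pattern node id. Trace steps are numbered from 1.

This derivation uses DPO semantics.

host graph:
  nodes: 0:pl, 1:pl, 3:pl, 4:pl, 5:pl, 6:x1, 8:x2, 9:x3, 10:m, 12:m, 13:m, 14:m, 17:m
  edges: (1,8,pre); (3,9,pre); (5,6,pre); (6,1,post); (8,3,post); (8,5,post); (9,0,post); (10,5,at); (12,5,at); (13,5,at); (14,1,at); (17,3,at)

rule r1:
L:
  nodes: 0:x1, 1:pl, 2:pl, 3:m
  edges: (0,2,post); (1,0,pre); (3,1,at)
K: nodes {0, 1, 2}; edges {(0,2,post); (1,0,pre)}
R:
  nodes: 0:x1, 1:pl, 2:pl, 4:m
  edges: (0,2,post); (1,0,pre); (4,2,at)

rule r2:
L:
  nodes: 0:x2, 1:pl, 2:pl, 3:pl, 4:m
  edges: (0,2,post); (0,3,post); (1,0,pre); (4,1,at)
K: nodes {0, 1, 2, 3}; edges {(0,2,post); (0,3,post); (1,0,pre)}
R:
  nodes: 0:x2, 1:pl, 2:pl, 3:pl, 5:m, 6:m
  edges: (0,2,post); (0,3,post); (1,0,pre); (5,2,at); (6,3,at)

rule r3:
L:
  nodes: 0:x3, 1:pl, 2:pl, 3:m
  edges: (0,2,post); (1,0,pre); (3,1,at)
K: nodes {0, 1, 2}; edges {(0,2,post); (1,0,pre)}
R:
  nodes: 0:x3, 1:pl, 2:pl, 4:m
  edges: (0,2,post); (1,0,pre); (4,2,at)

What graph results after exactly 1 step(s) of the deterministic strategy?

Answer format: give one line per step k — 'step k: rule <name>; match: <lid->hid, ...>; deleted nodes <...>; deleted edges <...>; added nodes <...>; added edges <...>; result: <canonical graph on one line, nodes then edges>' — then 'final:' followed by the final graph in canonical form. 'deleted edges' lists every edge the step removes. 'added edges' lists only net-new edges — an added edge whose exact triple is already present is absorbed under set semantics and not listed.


step 1: rule r1; match: 0->6, 1->5, 2->1, 3->10; deleted nodes 10; deleted edges (10,5,at); added nodes 18; added edges (18,1,at); result: nodes: 0:pl, 1:pl, 3:pl, 4:pl, 5:pl, 6:x1, 8:x2, 9:x3, 12:m, 13:m, 14:m, 17:m, 18:m edges: (1,8,pre); (3,9,pre); (5,6,pre); (6,1,post); (8,3,post); (8,5,post); (9,0,post); (12,5,at); (13,5,at); (14,1,at); (17,3,at); (18,1,at)
final:
nodes: 0:pl, 1:pl, 3:pl, 4:pl, 5:pl, 6:x1, 8:x2, 9:x3, 12:m, 13:m, 14:m, 17:m, 18:m
edges: (1,8,pre); (3,9,pre); (5,6,pre); (6,1,post); (8,3,post); (8,5,post); (9,0,post); (12,5,at); (13,5,at); (14,1,at); (17,3,at); (18,1,at)


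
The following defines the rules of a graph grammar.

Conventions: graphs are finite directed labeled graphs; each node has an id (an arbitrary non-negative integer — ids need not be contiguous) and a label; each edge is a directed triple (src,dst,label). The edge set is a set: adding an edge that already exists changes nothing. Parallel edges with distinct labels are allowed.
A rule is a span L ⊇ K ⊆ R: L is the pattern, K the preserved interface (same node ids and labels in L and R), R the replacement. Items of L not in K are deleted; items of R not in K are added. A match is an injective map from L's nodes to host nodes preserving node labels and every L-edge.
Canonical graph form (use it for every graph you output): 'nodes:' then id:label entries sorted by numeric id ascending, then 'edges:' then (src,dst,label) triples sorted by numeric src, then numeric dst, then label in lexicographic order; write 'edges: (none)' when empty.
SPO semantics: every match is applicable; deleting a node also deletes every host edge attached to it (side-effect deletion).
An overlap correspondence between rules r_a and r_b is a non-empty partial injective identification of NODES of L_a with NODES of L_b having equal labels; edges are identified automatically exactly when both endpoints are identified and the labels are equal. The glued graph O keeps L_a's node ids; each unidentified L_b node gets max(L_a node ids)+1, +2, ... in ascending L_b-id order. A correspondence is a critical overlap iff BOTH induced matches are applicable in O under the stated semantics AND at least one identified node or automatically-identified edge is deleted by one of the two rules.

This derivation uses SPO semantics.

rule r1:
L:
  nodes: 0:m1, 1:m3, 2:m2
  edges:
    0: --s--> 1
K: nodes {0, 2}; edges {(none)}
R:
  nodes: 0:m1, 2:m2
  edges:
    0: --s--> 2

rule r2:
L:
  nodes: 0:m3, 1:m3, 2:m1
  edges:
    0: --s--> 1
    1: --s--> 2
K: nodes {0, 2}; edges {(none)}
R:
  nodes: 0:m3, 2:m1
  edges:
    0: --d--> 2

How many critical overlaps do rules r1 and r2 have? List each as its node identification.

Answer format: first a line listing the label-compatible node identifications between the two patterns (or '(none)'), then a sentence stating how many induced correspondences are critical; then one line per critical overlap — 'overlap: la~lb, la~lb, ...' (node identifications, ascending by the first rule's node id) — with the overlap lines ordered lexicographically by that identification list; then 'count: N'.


label-compatible node identifications between L(r1) and L(r2): 0~2, 1~0, 1~1
4 of the induced correspondences are critical overlaps of r1 and r2.
overlap: 0~2, 1~0
overlap: 0~2, 1~1
overlap: 1~0
overlap: 1~1
count: 4


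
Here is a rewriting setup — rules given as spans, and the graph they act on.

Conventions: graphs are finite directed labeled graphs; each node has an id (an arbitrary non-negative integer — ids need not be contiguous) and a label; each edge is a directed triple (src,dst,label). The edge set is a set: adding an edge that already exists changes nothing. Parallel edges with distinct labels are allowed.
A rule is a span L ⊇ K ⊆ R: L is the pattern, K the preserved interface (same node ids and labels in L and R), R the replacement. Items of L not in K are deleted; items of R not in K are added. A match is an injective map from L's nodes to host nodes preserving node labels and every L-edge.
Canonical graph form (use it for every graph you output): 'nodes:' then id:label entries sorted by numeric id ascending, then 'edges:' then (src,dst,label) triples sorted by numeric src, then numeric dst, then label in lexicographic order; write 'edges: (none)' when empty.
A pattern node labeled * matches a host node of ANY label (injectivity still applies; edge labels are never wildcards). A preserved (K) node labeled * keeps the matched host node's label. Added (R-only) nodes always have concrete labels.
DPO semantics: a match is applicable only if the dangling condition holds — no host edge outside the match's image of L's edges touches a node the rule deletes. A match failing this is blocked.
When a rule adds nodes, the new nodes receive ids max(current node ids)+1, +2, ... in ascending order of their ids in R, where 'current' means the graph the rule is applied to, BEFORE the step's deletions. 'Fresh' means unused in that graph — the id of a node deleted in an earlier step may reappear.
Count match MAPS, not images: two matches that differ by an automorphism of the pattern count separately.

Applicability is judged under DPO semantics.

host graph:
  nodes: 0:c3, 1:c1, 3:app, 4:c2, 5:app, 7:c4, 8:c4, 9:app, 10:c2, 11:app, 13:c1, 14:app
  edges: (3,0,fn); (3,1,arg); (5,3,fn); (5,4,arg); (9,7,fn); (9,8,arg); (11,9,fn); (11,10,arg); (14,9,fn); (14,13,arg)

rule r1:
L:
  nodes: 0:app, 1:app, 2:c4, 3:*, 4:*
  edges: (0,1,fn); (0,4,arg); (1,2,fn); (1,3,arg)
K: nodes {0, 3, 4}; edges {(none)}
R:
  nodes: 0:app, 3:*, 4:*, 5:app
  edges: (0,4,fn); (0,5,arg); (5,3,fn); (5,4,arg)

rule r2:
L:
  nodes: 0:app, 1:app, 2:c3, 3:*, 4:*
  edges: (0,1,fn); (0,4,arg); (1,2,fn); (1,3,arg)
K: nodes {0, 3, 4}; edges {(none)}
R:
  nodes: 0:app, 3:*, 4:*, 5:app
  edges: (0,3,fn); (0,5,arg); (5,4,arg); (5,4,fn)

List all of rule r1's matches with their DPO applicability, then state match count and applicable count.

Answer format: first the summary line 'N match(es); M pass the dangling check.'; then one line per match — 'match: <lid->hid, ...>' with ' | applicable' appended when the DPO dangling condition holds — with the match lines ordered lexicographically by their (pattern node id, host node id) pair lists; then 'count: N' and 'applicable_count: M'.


2 match(es); 0 pass the dangling check.
match: 0->11, 1->9, 2->7, 3->8, 4->10
match: 0->14, 1->9, 2->7, 3->8, 4->13
count: 2
applicable_count: 0
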